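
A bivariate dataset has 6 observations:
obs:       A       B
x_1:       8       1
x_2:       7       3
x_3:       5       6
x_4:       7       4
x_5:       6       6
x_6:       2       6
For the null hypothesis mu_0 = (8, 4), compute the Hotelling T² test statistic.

Step 1 — sample mean vector:
  mean(A) = (8 + 7 + 5 + 7 + 6 + 2) / 6 = 35/6 = 5.8333
  mean(B) = (1 + 3 + 6 + 4 + 6 + 6) / 6 = 26/6 = 4.3333
  x̄ = (5.8333, 4.3333),  deviation x̄ - mu_0 = (5.8333, 4.3333) - (8, 4) = (-2.1667, 0.3333).

Step 2 — sample covariance matrix, S[i,j] = (1/(n-1)) · Σ_k (x_{k,i} - mean_i) · (x_{k,j} - mean_j), divisor n-1 = 5:
  S[A,A] = ((2.1667)·(2.1667) + (1.1667)·(1.1667) + (-0.8333)·(-0.8333) + (1.1667)·(1.1667) + (0.1667)·(0.1667) + (-3.8333)·(-3.8333)) / 5 = 22.8333/5 = 4.5667
  S[A,B] = ((2.1667)·(-3.3333) + (1.1667)·(-1.3333) + (-0.8333)·(1.6667) + (1.1667)·(-0.3333) + (0.1667)·(1.6667) + (-3.8333)·(1.6667)) / 5 = -16.6667/5 = -3.3333
  S[B,B] = ((-3.3333)·(-3.3333) + (-1.3333)·(-1.3333) + (1.6667)·(1.6667) + (-0.3333)·(-0.3333) + (1.6667)·(1.6667) + (1.6667)·(1.6667)) / 5 = 21.3333/5 = 4.2667
  S = [[4.5667, -3.3333],
 [-3.3333, 4.2667]].

Step 3 — invert S. det(S) = 4.5667·4.2667 - (-3.3333)² = 8.3733.
  S^{-1} = (1/det) · [[d, -b], [-b, a]] = [[0.5096, 0.3981],
 [0.3981, 0.5454]].

Step 4 — quadratic form (x̄ - mu_0)^T · S^{-1} · (x̄ - mu_0):
  S^{-1} · (x̄ - mu_0) = (-0.9713, -0.6807),
  (x̄ - mu_0)^T · [...] = (-2.1667)·(-0.9713) + (0.3333)·(-0.6807) = 1.8777.

Step 5 — scale by n: T² = 6 · 1.8777 = 11.2659.

T² ≈ 11.2659


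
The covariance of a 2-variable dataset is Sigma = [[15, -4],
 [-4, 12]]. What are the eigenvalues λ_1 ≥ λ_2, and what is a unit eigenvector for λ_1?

Step 1 — characteristic polynomial of 2×2 Sigma:
  det(Sigma - λI) = λ² - trace · λ + det = 0.
  trace = 15 + 12 = 27, det = 15·12 - (-4)² = 164.
Step 2 — discriminant:
  Δ = trace² - 4·det = 729 - 656 = 73.
Step 3 — eigenvalues:
  λ = (trace ± √Δ)/2 = (27 ± 8.544)/2,
  λ_1 = 17.772,  λ_2 = 9.228.

Step 4 — unit eigenvector for λ_1: solve (Sigma - λ_1 I)v = 0. First row:
  (15 - 17.772)·v_x + (-4)·v_y = 0, i.e. (-2.772)·v_x + (-4)·v_y = 0,
  so v ∝ (b, λ_1 - a) = (-4, 2.772); multiply by -1 so the first entry is positive: u = (4, -2.772).
  ||u|| = √((4)² + (-2.772)²) = √(23.684) ≈ 4.8666,
  v_1 = u/||u|| ≈ (0.8219, -0.5696) (||v_1|| = 1).

λ_1 = 17.772,  λ_2 = 9.228;  v_1 ≈ (0.8219, -0.5696)


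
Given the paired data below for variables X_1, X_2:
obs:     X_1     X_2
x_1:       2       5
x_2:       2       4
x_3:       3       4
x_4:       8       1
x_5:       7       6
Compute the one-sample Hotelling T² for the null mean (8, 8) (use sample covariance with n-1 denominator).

Step 1 — sample mean vector:
  mean(X_1) = (2 + 2 + 3 + 8 + 7) / 5 = 22/5 = 4.4
  mean(X_2) = (5 + 4 + 4 + 1 + 6) / 5 = 20/5 = 4
  x̄ = (4.4, 4),  deviation x̄ - mu_0 = (4.4, 4) - (8, 8) = (-3.6, -4).

Step 2 — sample covariance matrix, S[i,j] = (1/(n-1)) · Σ_k (x_{k,i} - mean_i) · (x_{k,j} - mean_j), divisor n-1 = 4:
  S[X_1,X_1] = ((-2.4)·(-2.4) + (-2.4)·(-2.4) + (-1.4)·(-1.4) + (3.6)·(3.6) + (2.6)·(2.6)) / 4 = 33.2/4 = 8.3
  S[X_1,X_2] = ((-2.4)·(1) + (-2.4)·(0) + (-1.4)·(0) + (3.6)·(-3) + (2.6)·(2)) / 4 = -8/4 = -2
  S[X_2,X_2] = ((1)·(1) + (0)·(0) + (0)·(0) + (-3)·(-3) + (2)·(2)) / 4 = 14/4 = 3.5
  S = [[8.3, -2],
 [-2, 3.5]].

Step 3 — invert S. det(S) = 8.3·3.5 - (-2)² = 25.05.
  S^{-1} = (1/det) · [[d, -b], [-b, a]] = [[0.1397, 0.0798],
 [0.0798, 0.3313]].

Step 4 — quadratic form (x̄ - mu_0)^T · S^{-1} · (x̄ - mu_0):
  S^{-1} · (x̄ - mu_0) = (-0.8224, -1.6128),
  (x̄ - mu_0)^T · [...] = (-3.6)·(-0.8224) + (-4)·(-1.6128) = 9.4116.

Step 5 — scale by n: T² = 5 · 9.4116 = 47.0579.

T² ≈ 47.0579


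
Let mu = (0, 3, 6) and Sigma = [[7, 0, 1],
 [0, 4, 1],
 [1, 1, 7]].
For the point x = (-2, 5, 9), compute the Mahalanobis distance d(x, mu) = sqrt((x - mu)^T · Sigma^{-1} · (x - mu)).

Step 1 — centre the observation: (x - mu) = (-2, 2, 3).

Step 2 — invert Sigma (cofactor / det for 3×3, or solve directly):
  Sigma^{-1} = [[0.1459, 0.0054, -0.0216],
 [0.0054, 0.2595, -0.0378],
 [-0.0216, -0.0378, 0.1514]].

Step 3 — form the quadratic (x - mu)^T · Sigma^{-1} · (x - mu):
  Sigma^{-1} · (x - mu) = (-0.3459, 0.3946, 0.4216).
  (x - mu)^T · [Sigma^{-1} · (x - mu)] = (-2)·(-0.3459) + (2)·(0.3946) + (3)·(0.4216) = 2.7459.

Step 4 — take square root: d = √(2.7459) ≈ 1.6571.

d(x, mu) = √(2.7459) ≈ 1.6571


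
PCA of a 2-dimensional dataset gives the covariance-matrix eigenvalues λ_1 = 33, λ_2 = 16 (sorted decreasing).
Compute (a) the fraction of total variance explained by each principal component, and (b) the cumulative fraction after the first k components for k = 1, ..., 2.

Step 1 — total variance = trace(Sigma) = Σ λ_i = 33 + 16 = 49.

Step 2 — fraction explained by component i = λ_i / Σ λ:
  PC1: 33/49 = 0.6735
  PC2: 16/49 = 0.3265

Step 3 — cumulative fraction after k components = (λ_1 + ... + λ_k) / Σ λ:
  k = 1: 33/49 = 0.6735
  k = 2: (33 + 16)/49 = 49/49 = 1

Summary (fraction, with percent):

explained: PC1 0.6735 (67.35%), PC2 0.3265 (32.65%);  cumulative: 0.6735, 1


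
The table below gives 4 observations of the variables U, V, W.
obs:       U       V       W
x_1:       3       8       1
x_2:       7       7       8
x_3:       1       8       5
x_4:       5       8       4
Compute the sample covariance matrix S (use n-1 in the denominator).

Step 1 — column means:
  mean(U) = (3 + 7 + 1 + 5) / 4 = 16/4 = 4
  mean(V) = (8 + 7 + 8 + 8) / 4 = 31/4 = 7.75
  mean(W) = (1 + 8 + 5 + 4) / 4 = 18/4 = 4.5

Step 2 — sample covariance S[i,j] = (1/(n-1)) · Σ_k (x_{k,i} - mean_i) · (x_{k,j} - mean_j), with n-1 = 3.
  S[U,U] = ((-1)·(-1) + (3)·(3) + (-3)·(-3) + (1)·(1)) / 3 = 20/3 = 6.6667
  S[U,V] = ((-1)·(0.25) + (3)·(-0.75) + (-3)·(0.25) + (1)·(0.25)) / 3 = -3/3 = -1
  S[U,W] = ((-1)·(-3.5) + (3)·(3.5) + (-3)·(0.5) + (1)·(-0.5)) / 3 = 12/3 = 4
  S[V,V] = ((0.25)·(0.25) + (-0.75)·(-0.75) + (0.25)·(0.25) + (0.25)·(0.25)) / 3 = 0.75/3 = 0.25
  S[V,W] = ((0.25)·(-3.5) + (-0.75)·(3.5) + (0.25)·(0.5) + (0.25)·(-0.5)) / 3 = -3.5/3 = -1.1667
  S[W,W] = ((-3.5)·(-3.5) + (3.5)·(3.5) + (0.5)·(0.5) + (-0.5)·(-0.5)) / 3 = 25/3 = 8.3333

S is symmetric (S[j,i] = S[i,j]). Assembling:

S = [[6.6667, -1, 4],
 [-1, 0.25, -1.1667],
 [4, -1.1667, 8.3333]]


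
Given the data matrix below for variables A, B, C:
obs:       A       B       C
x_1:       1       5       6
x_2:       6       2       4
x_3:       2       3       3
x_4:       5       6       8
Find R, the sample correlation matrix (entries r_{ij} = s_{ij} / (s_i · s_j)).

Step 1 — column means:
  mean(A) = (1 + 6 + 2 + 5) / 4 = 14/4 = 3.5
  mean(B) = (5 + 2 + 3 + 6) / 4 = 16/4 = 4
  mean(C) = (6 + 4 + 3 + 8) / 4 = 21/4 = 5.25

Step 2 — sample variances and covariances s[i,j] = (1/(n-1)) · Σ_k (x_{k,i} - mean_i) · (x_{k,j} - mean_j), with n-1 = 3:
  s[A,A] = ((-2.5)·(-2.5) + (2.5)·(2.5) + (-1.5)·(-1.5) + (1.5)·(1.5)) / 3 = 17/3 = 5.6667
  s[A,B] = ((-2.5)·(1) + (2.5)·(-2) + (-1.5)·(-1) + (1.5)·(2)) / 3 = -3/3 = -1
  s[A,C] = ((-2.5)·(0.75) + (2.5)·(-1.25) + (-1.5)·(-2.25) + (1.5)·(2.75)) / 3 = 2.5/3 = 0.8333
  s[B,B] = ((1)·(1) + (-2)·(-2) + (-1)·(-1) + (2)·(2)) / 3 = 10/3 = 3.3333
  s[B,C] = ((1)·(0.75) + (-2)·(-1.25) + (-1)·(-2.25) + (2)·(2.75)) / 3 = 11/3 = 3.6667
  s[C,C] = ((0.75)·(0.75) + (-1.25)·(-1.25) + (-2.25)·(-2.25) + (2.75)·(2.75)) / 3 = 14.75/3 = 4.9167
  Sample standard deviations s_i = √(s[i,i]):
  s(A) = √(5.6667) = 2.3805
  s(B) = √(3.3333) = 1.8257
  s(C) = √(4.9167) = 2.2174

Step 3 — r_{ij} = s_{ij} / (s_i · s_j):
  r[A,A] = 1 (diagonal).
  r[A,B] = -1 / (2.3805 · 1.8257) = -1 / 4.3461 = -0.2301
  r[A,C] = 0.8333 / (2.3805 · 2.2174) = 0.8333 / 5.2784 = 0.1579
  r[B,B] = 1 (diagonal).
  r[B,C] = 3.6667 / (1.8257 · 2.2174) = 3.6667 / 4.0483 = 0.9057
  r[C,C] = 1 (diagonal).

R is symmetric with unit diagonal. Assembling:

R = [[1, -0.2301, 0.1579],
 [-0.2301, 1, 0.9057],
 [0.1579, 0.9057, 1]]


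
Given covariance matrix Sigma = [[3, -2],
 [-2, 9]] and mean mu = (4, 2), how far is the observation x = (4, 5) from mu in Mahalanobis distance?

Step 1 — centre the observation: (x - mu) = (0, 3).

Step 2 — invert Sigma. det(Sigma) = 3·9 - (-2)² = 23.
  Sigma^{-1} = (1/det) · [[d, -b], [-b, a]] = [[0.3913, 0.087],
 [0.087, 0.1304]].

Step 3 — form the quadratic (x - mu)^T · Sigma^{-1} · (x - mu):
  Sigma^{-1} · (x - mu) = (0.2609, 0.3913).
  (x - mu)^T · [Sigma^{-1} · (x - mu)] = (0)·(0.2609) + (3)·(0.3913) = 1.1739.

Step 4 — take square root: d = √(1.1739) ≈ 1.0835.

d(x, mu) = √(1.1739) ≈ 1.0835


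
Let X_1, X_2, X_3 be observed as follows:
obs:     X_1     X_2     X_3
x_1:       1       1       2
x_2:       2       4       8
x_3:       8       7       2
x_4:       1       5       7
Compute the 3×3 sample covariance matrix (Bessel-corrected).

Step 1 — column means:
  mean(X_1) = (1 + 2 + 8 + 1) / 4 = 12/4 = 3
  mean(X_2) = (1 + 4 + 7 + 5) / 4 = 17/4 = 4.25
  mean(X_3) = (2 + 8 + 2 + 7) / 4 = 19/4 = 4.75

Step 2 — sample covariance S[i,j] = (1/(n-1)) · Σ_k (x_{k,i} - mean_i) · (x_{k,j} - mean_j), with n-1 = 3.
  S[X_1,X_1] = ((-2)·(-2) + (-1)·(-1) + (5)·(5) + (-2)·(-2)) / 3 = 34/3 = 11.3333
  S[X_1,X_2] = ((-2)·(-3.25) + (-1)·(-0.25) + (5)·(2.75) + (-2)·(0.75)) / 3 = 19/3 = 6.3333
  S[X_1,X_3] = ((-2)·(-2.75) + (-1)·(3.25) + (5)·(-2.75) + (-2)·(2.25)) / 3 = -16/3 = -5.3333
  S[X_2,X_2] = ((-3.25)·(-3.25) + (-0.25)·(-0.25) + (2.75)·(2.75) + (0.75)·(0.75)) / 3 = 18.75/3 = 6.25
  S[X_2,X_3] = ((-3.25)·(-2.75) + (-0.25)·(3.25) + (2.75)·(-2.75) + (0.75)·(2.25)) / 3 = 2.25/3 = 0.75
  S[X_3,X_3] = ((-2.75)·(-2.75) + (3.25)·(3.25) + (-2.75)·(-2.75) + (2.25)·(2.25)) / 3 = 30.75/3 = 10.25

S is symmetric (S[j,i] = S[i,j]). Assembling:

S = [[11.3333, 6.3333, -5.3333],
 [6.3333, 6.25, 0.75],
 [-5.3333, 0.75, 10.25]]


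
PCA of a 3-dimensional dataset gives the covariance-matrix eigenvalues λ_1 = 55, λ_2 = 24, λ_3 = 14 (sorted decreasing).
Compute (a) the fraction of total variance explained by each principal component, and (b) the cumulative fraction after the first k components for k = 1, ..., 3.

Step 1 — total variance = trace(Sigma) = Σ λ_i = 55 + 24 + 14 = 93.

Step 2 — fraction explained by component i = λ_i / Σ λ:
  PC1: 55/93 = 0.5914
  PC2: 24/93 = 0.2581
  PC3: 14/93 = 0.1505

Step 3 — cumulative fraction after k components = (λ_1 + ... + λ_k) / Σ λ:
  k = 1: 55/93 = 0.5914
  k = 2: (55 + 24)/93 = 79/93 = 0.8495
  k = 3: (55 + 24 + 14)/93 = 93/93 = 1

Summary (fraction, with percent):

explained: PC1 0.5914 (59.14%), PC2 0.2581 (25.81%), PC3 0.1505 (15.05%);  cumulative: 0.5914, 0.8495, 1


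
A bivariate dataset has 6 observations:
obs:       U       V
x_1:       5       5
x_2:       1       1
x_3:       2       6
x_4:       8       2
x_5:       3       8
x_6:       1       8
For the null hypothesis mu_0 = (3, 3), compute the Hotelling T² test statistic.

Step 1 — sample mean vector:
  mean(U) = (5 + 1 + 2 + 8 + 3 + 1) / 6 = 20/6 = 3.3333
  mean(V) = (5 + 1 + 6 + 2 + 8 + 8) / 6 = 30/6 = 5
  x̄ = (3.3333, 5),  deviation x̄ - mu_0 = (3.3333, 5) - (3, 3) = (0.3333, 2).

Step 2 — sample covariance matrix, S[i,j] = (1/(n-1)) · Σ_k (x_{k,i} - mean_i) · (x_{k,j} - mean_j), divisor n-1 = 5:
  S[U,U] = ((1.6667)·(1.6667) + (-2.3333)·(-2.3333) + (-1.3333)·(-1.3333) + (4.6667)·(4.6667) + (-0.3333)·(-0.3333) + (-2.3333)·(-2.3333)) / 5 = 37.3333/5 = 7.4667
  S[U,V] = ((1.6667)·(0) + (-2.3333)·(-4) + (-1.3333)·(1) + (4.6667)·(-3) + (-0.3333)·(3) + (-2.3333)·(3)) / 5 = -14/5 = -2.8
  S[V,V] = ((0)·(0) + (-4)·(-4) + (1)·(1) + (-3)·(-3) + (3)·(3) + (3)·(3)) / 5 = 44/5 = 8.8
  S = [[7.4667, -2.8],
 [-2.8, 8.8]].

Step 3 — invert S. det(S) = 7.4667·8.8 - (-2.8)² = 57.8667.
  S^{-1} = (1/det) · [[d, -b], [-b, a]] = [[0.1521, 0.0484],
 [0.0484, 0.129]].

Step 4 — quadratic form (x̄ - mu_0)^T · S^{-1} · (x̄ - mu_0):
  S^{-1} · (x̄ - mu_0) = (0.1475, 0.2742),
  (x̄ - mu_0)^T · [...] = (0.3333)·(0.1475) + (2)·(0.2742) = 0.5975.

Step 5 — scale by n: T² = 6 · 0.5975 = 3.5853.

T² ≈ 3.5853


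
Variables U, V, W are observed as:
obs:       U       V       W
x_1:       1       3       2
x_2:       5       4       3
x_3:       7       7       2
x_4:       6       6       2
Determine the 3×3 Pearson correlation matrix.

Step 1 — column means:
  mean(U) = (1 + 5 + 7 + 6) / 4 = 19/4 = 4.75
  mean(V) = (3 + 4 + 7 + 6) / 4 = 20/4 = 5
  mean(W) = (2 + 3 + 2 + 2) / 4 = 9/4 = 2.25

Step 2 — sample variances and covariances s[i,j] = (1/(n-1)) · Σ_k (x_{k,i} - mean_i) · (x_{k,j} - mean_j), with n-1 = 3:
  s[U,U] = ((-3.75)·(-3.75) + (0.25)·(0.25) + (2.25)·(2.25) + (1.25)·(1.25)) / 3 = 20.75/3 = 6.9167
  s[U,V] = ((-3.75)·(-2) + (0.25)·(-1) + (2.25)·(2) + (1.25)·(1)) / 3 = 13/3 = 4.3333
  s[U,W] = ((-3.75)·(-0.25) + (0.25)·(0.75) + (2.25)·(-0.25) + (1.25)·(-0.25)) / 3 = 0.25/3 = 0.0833
  s[V,V] = ((-2)·(-2) + (-1)·(-1) + (2)·(2) + (1)·(1)) / 3 = 10/3 = 3.3333
  s[V,W] = ((-2)·(-0.25) + (-1)·(0.75) + (2)·(-0.25) + (1)·(-0.25)) / 3 = -1/3 = -0.3333
  s[W,W] = ((-0.25)·(-0.25) + (0.75)·(0.75) + (-0.25)·(-0.25) + (-0.25)·(-0.25)) / 3 = 0.75/3 = 0.25
  Sample standard deviations s_i = √(s[i,i]):
  s(U) = √(6.9167) = 2.63
  s(V) = √(3.3333) = 1.8257
  s(W) = √(0.25) = 0.5

Step 3 — r_{ij} = s_{ij} / (s_i · s_j):
  r[U,U] = 1 (diagonal).
  r[U,V] = 4.3333 / (2.63 · 1.8257) = 4.3333 / 4.8016 = 0.9025
  r[U,W] = 0.0833 / (2.63 · 0.5) = 0.0833 / 1.315 = 0.0634
  r[V,V] = 1 (diagonal).
  r[V,W] = -0.3333 / (1.8257 · 0.5) = -0.3333 / 0.9129 = -0.3651
  r[W,W] = 1 (diagonal).

R is symmetric with unit diagonal. Assembling:

R = [[1, 0.9025, 0.0634],
 [0.9025, 1, -0.3651],
 [0.0634, -0.3651, 1]]


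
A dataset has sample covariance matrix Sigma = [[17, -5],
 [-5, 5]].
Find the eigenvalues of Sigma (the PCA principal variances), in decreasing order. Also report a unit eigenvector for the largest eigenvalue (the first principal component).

Step 1 — characteristic polynomial of 2×2 Sigma:
  det(Sigma - λI) = λ² - trace · λ + det = 0.
  trace = 17 + 5 = 22, det = 17·5 - (-5)² = 60.
Step 2 — discriminant:
  Δ = trace² - 4·det = 484 - 240 = 244.
Step 3 — eigenvalues:
  λ = (trace ± √Δ)/2 = (22 ± 15.6205)/2,
  λ_1 = 18.8102,  λ_2 = 3.1898.

Step 4 — unit eigenvector for λ_1: solve (Sigma - λ_1 I)v = 0. First row:
  (17 - 18.8102)·v_x + (-5)·v_y = 0, i.e. (-1.8102)·v_x + (-5)·v_y = 0,
  so v ∝ (b, λ_1 - a) = (-5, 1.8102); multiply by -1 so the first entry is positive: u = (5, -1.8102).
  ||u|| = √((5)² + (-1.8102)²) = √(28.277) ≈ 5.3176,
  v_1 = u/||u|| ≈ (0.9403, -0.3404) (||v_1|| = 1).

λ_1 = 18.8102,  λ_2 = 3.1898;  v_1 ≈ (0.9403, -0.3404)


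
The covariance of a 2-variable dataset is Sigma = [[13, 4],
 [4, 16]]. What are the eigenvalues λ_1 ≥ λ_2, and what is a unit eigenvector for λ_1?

Step 1 — characteristic polynomial of 2×2 Sigma:
  det(Sigma - λI) = λ² - trace · λ + det = 0.
  trace = 13 + 16 = 29, det = 13·16 - (4)² = 192.
Step 2 — discriminant:
  Δ = trace² - 4·det = 841 - 768 = 73.
Step 3 — eigenvalues:
  λ = (trace ± √Δ)/2 = (29 ± 8.544)/2,
  λ_1 = 18.772,  λ_2 = 10.228.

Step 4 — unit eigenvector for λ_1: solve (Sigma - λ_1 I)v = 0. First row:
  (13 - 18.772)·v_x + (4)·v_y = 0, i.e. (-5.772)·v_x + (4)·v_y = 0,
  so v ∝ (b, λ_1 - a) = (4, 5.772) = u.
  ||u|| = √((4)² + (5.772)²) = √(49.316) ≈ 7.0225,
  v_1 = u/||u|| ≈ (0.5696, 0.8219) (||v_1|| = 1).

λ_1 = 18.772,  λ_2 = 10.228;  v_1 ≈ (0.5696, 0.8219)


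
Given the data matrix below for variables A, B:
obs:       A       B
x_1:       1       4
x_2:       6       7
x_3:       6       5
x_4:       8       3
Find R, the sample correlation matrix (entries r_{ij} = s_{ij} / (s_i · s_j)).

Step 1 — column means:
  mean(A) = (1 + 6 + 6 + 8) / 4 = 21/4 = 5.25
  mean(B) = (4 + 7 + 5 + 3) / 4 = 19/4 = 4.75

Step 2 — sample variances and covariances s[i,j] = (1/(n-1)) · Σ_k (x_{k,i} - mean_i) · (x_{k,j} - mean_j), with n-1 = 3:
  s[A,A] = ((-4.25)·(-4.25) + (0.75)·(0.75) + (0.75)·(0.75) + (2.75)·(2.75)) / 3 = 26.75/3 = 8.9167
  s[A,B] = ((-4.25)·(-0.75) + (0.75)·(2.25) + (0.75)·(0.25) + (2.75)·(-1.75)) / 3 = 0.25/3 = 0.0833
  s[B,B] = ((-0.75)·(-0.75) + (2.25)·(2.25) + (0.25)·(0.25) + (-1.75)·(-1.75)) / 3 = 8.75/3 = 2.9167
  Sample standard deviations s_i = √(s[i,i]):
  s(A) = √(8.9167) = 2.9861
  s(B) = √(2.9167) = 1.7078

Step 3 — r_{ij} = s_{ij} / (s_i · s_j):
  r[A,A] = 1 (diagonal).
  r[A,B] = 0.0833 / (2.9861 · 1.7078) = 0.0833 / 5.0997 = 0.0163
  r[B,B] = 1 (diagonal).

R is symmetric with unit diagonal. Assembling:

R = [[1, 0.0163],
 [0.0163, 1]]


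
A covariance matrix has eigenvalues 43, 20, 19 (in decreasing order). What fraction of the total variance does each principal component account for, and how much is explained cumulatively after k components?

Step 1 — total variance = trace(Sigma) = Σ λ_i = 43 + 20 + 19 = 82.

Step 2 — fraction explained by component i = λ_i / Σ λ:
  PC1: 43/82 = 0.5244
  PC2: 20/82 = 0.2439
  PC3: 19/82 = 0.2317

Step 3 — cumulative fraction after k components = (λ_1 + ... + λ_k) / Σ λ:
  k = 1: 43/82 = 0.5244
  k = 2: (43 + 20)/82 = 63/82 = 0.7683
  k = 3: (43 + 20 + 19)/82 = 82/82 = 1

Summary (fraction, with percent):

explained: PC1 0.5244 (52.44%), PC2 0.2439 (24.39%), PC3 0.2317 (23.17%);  cumulative: 0.5244, 0.7683, 1


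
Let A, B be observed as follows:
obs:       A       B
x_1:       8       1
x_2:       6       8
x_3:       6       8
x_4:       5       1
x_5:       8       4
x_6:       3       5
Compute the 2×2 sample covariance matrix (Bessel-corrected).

Step 1 — column means:
  mean(A) = (8 + 6 + 6 + 5 + 8 + 3) / 6 = 36/6 = 6
  mean(B) = (1 + 8 + 8 + 1 + 4 + 5) / 6 = 27/6 = 4.5

Step 2 — sample covariance S[i,j] = (1/(n-1)) · Σ_k (x_{k,i} - mean_i) · (x_{k,j} - mean_j), with n-1 = 5.
  S[A,A] = ((2)·(2) + (0)·(0) + (0)·(0) + (-1)·(-1) + (2)·(2) + (-3)·(-3)) / 5 = 18/5 = 3.6
  S[A,B] = ((2)·(-3.5) + (0)·(3.5) + (0)·(3.5) + (-1)·(-3.5) + (2)·(-0.5) + (-3)·(0.5)) / 5 = -6/5 = -1.2
  S[B,B] = ((-3.5)·(-3.5) + (3.5)·(3.5) + (3.5)·(3.5) + (-3.5)·(-3.5) + (-0.5)·(-0.5) + (0.5)·(0.5)) / 5 = 49.5/5 = 9.9

S is symmetric (S[j,i] = S[i,j]). Assembling:

S = [[3.6, -1.2],
 [-1.2, 9.9]]


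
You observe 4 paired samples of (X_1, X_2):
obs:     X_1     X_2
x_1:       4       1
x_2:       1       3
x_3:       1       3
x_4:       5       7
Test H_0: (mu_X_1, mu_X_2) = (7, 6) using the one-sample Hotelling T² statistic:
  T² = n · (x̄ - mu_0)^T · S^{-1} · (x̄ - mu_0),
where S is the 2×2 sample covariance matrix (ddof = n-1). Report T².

Step 1 — sample mean vector:
  mean(X_1) = (4 + 1 + 1 + 5) / 4 = 11/4 = 2.75
  mean(X_2) = (1 + 3 + 3 + 7) / 4 = 14/4 = 3.5
  x̄ = (2.75, 3.5),  deviation x̄ - mu_0 = (2.75, 3.5) - (7, 6) = (-4.25, -2.5).

Step 2 — sample covariance matrix, S[i,j] = (1/(n-1)) · Σ_k (x_{k,i} - mean_i) · (x_{k,j} - mean_j), divisor n-1 = 3:
  S[X_1,X_1] = ((1.25)·(1.25) + (-1.75)·(-1.75) + (-1.75)·(-1.75) + (2.25)·(2.25)) / 3 = 12.75/3 = 4.25
  S[X_1,X_2] = ((1.25)·(-2.5) + (-1.75)·(-0.5) + (-1.75)·(-0.5) + (2.25)·(3.5)) / 3 = 6.5/3 = 2.1667
  S[X_2,X_2] = ((-2.5)·(-2.5) + (-0.5)·(-0.5) + (-0.5)·(-0.5) + (3.5)·(3.5)) / 3 = 19/3 = 6.3333
  S = [[4.25, 2.1667],
 [2.1667, 6.3333]].

Step 3 — invert S. det(S) = 4.25·6.3333 - (2.1667)² = 22.2222.
  S^{-1} = (1/det) · [[d, -b], [-b, a]] = [[0.285, -0.0975],
 [-0.0975, 0.1912]].

Step 4 — quadratic form (x̄ - mu_0)^T · S^{-1} · (x̄ - mu_0):
  S^{-1} · (x̄ - mu_0) = (-0.9675, -0.0638),
  (x̄ - mu_0)^T · [...] = (-4.25)·(-0.9675) + (-2.5)·(-0.0638) = 4.2712.

Step 5 — scale by n: T² = 4 · 4.2712 = 17.085.

T² ≈ 17.085


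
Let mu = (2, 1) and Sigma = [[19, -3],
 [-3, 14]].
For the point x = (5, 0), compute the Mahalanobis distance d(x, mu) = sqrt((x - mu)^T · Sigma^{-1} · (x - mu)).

Step 1 — centre the observation: (x - mu) = (3, -1).

Step 2 — invert Sigma. det(Sigma) = 19·14 - (-3)² = 257.
  Sigma^{-1} = (1/det) · [[d, -b], [-b, a]] = [[0.0545, 0.0117],
 [0.0117, 0.0739]].

Step 3 — form the quadratic (x - mu)^T · Sigma^{-1} · (x - mu):
  Sigma^{-1} · (x - mu) = (0.1518, -0.0389).
  (x - mu)^T · [Sigma^{-1} · (x - mu)] = (3)·(0.1518) + (-1)·(-0.0389) = 0.4942.

Step 4 — take square root: d = √(0.4942) ≈ 0.703.

d(x, mu) = √(0.4942) ≈ 0.703


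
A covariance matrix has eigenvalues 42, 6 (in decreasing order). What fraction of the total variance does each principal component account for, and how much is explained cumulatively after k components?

Step 1 — total variance = trace(Sigma) = Σ λ_i = 42 + 6 = 48.

Step 2 — fraction explained by component i = λ_i / Σ λ:
  PC1: 42/48 = 0.875
  PC2: 6/48 = 0.125

Step 3 — cumulative fraction after k components = (λ_1 + ... + λ_k) / Σ λ:
  k = 1: 42/48 = 0.875
  k = 2: (42 + 6)/48 = 48/48 = 1

Summary (fraction, with percent):

explained: PC1 0.875 (87.5%), PC2 0.125 (12.5%);  cumulative: 0.875, 1


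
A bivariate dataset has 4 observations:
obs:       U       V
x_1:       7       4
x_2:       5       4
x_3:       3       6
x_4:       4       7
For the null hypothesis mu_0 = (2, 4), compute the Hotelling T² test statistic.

Step 1 — sample mean vector:
  mean(U) = (7 + 5 + 3 + 4) / 4 = 19/4 = 4.75
  mean(V) = (4 + 4 + 6 + 7) / 4 = 21/4 = 5.25
  x̄ = (4.75, 5.25),  deviation x̄ - mu_0 = (4.75, 5.25) - (2, 4) = (2.75, 1.25).

Step 2 — sample covariance matrix, S[i,j] = (1/(n-1)) · Σ_k (x_{k,i} - mean_i) · (x_{k,j} - mean_j), divisor n-1 = 3:
  S[U,U] = ((2.25)·(2.25) + (0.25)·(0.25) + (-1.75)·(-1.75) + (-0.75)·(-0.75)) / 3 = 8.75/3 = 2.9167
  S[U,V] = ((2.25)·(-1.25) + (0.25)·(-1.25) + (-1.75)·(0.75) + (-0.75)·(1.75)) / 3 = -5.75/3 = -1.9167
  S[V,V] = ((-1.25)·(-1.25) + (-1.25)·(-1.25) + (0.75)·(0.75) + (1.75)·(1.75)) / 3 = 6.75/3 = 2.25
  S = [[2.9167, -1.9167],
 [-1.9167, 2.25]].

Step 3 — invert S. det(S) = 2.9167·2.25 - (-1.9167)² = 2.8889.
  S^{-1} = (1/det) · [[d, -b], [-b, a]] = [[0.7788, 0.6635],
 [0.6635, 1.0096]].

Step 4 — quadratic form (x̄ - mu_0)^T · S^{-1} · (x̄ - mu_0):
  S^{-1} · (x̄ - mu_0) = (2.9712, 3.0865),
  (x̄ - mu_0)^T · [...] = (2.75)·(2.9712) + (1.25)·(3.0865) = 12.0288.

Step 5 — scale by n: T² = 4 · 12.0288 = 48.1154.

T² ≈ 48.1154


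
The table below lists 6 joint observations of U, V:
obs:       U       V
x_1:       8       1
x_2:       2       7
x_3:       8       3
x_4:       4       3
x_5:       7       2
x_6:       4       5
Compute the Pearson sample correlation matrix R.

Step 1 — column means:
  mean(U) = (8 + 2 + 8 + 4 + 7 + 4) / 6 = 33/6 = 5.5
  mean(V) = (1 + 7 + 3 + 3 + 2 + 5) / 6 = 21/6 = 3.5

Step 2 — sample variances and covariances s[i,j] = (1/(n-1)) · Σ_k (x_{k,i} - mean_i) · (x_{k,j} - mean_j), with n-1 = 5:
  s[U,U] = ((2.5)·(2.5) + (-3.5)·(-3.5) + (2.5)·(2.5) + (-1.5)·(-1.5) + (1.5)·(1.5) + (-1.5)·(-1.5)) / 5 = 31.5/5 = 6.3
  s[U,V] = ((2.5)·(-2.5) + (-3.5)·(3.5) + (2.5)·(-0.5) + (-1.5)·(-0.5) + (1.5)·(-1.5) + (-1.5)·(1.5)) / 5 = -23.5/5 = -4.7
  s[V,V] = ((-2.5)·(-2.5) + (3.5)·(3.5) + (-0.5)·(-0.5) + (-0.5)·(-0.5) + (-1.5)·(-1.5) + (1.5)·(1.5)) / 5 = 23.5/5 = 4.7
  Sample standard deviations s_i = √(s[i,i]):
  s(U) = √(6.3) = 2.51
  s(V) = √(4.7) = 2.1679

Step 3 — r_{ij} = s_{ij} / (s_i · s_j):
  r[U,U] = 1 (diagonal).
  r[U,V] = -4.7 / (2.51 · 2.1679) = -4.7 / 5.4415 = -0.8637
  r[V,V] = 1 (diagonal).

R is symmetric with unit diagonal. Assembling:

R = [[1, -0.8637],
 [-0.8637, 1]]


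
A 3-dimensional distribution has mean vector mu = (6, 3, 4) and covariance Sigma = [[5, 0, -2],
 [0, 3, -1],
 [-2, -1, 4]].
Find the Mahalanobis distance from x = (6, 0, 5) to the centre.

Step 1 — centre the observation: (x - mu) = (0, -3, 1).

Step 2 — invert Sigma (cofactor / det for 3×3, or solve directly):
  Sigma^{-1} = [[0.2558, 0.0465, 0.1395],
 [0.0465, 0.3721, 0.1163],
 [0.1395, 0.1163, 0.3488]].

Step 3 — form the quadratic (x - mu)^T · Sigma^{-1} · (x - mu):
  Sigma^{-1} · (x - mu) = (0, -1, 0).
  (x - mu)^T · [Sigma^{-1} · (x - mu)] = (0)·(0) + (-3)·(-1) + (1)·(0) = 3.

Step 4 — take square root: d = √(3) ≈ 1.7321.

d(x, mu) = √(3) ≈ 1.7321


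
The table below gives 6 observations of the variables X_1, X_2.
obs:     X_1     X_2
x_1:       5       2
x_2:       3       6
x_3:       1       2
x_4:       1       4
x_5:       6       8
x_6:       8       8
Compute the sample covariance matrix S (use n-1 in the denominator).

Step 1 — column means:
  mean(X_1) = (5 + 3 + 1 + 1 + 6 + 8) / 6 = 24/6 = 4
  mean(X_2) = (2 + 6 + 2 + 4 + 8 + 8) / 6 = 30/6 = 5

Step 2 — sample covariance S[i,j] = (1/(n-1)) · Σ_k (x_{k,i} - mean_i) · (x_{k,j} - mean_j), with n-1 = 5.
  S[X_1,X_1] = ((1)·(1) + (-1)·(-1) + (-3)·(-3) + (-3)·(-3) + (2)·(2) + (4)·(4)) / 5 = 40/5 = 8
  S[X_1,X_2] = ((1)·(-3) + (-1)·(1) + (-3)·(-3) + (-3)·(-1) + (2)·(3) + (4)·(3)) / 5 = 26/5 = 5.2
  S[X_2,X_2] = ((-3)·(-3) + (1)·(1) + (-3)·(-3) + (-1)·(-1) + (3)·(3) + (3)·(3)) / 5 = 38/5 = 7.6

S is symmetric (S[j,i] = S[i,j]). Assembling:

S = [[8, 5.2],
 [5.2, 7.6]]


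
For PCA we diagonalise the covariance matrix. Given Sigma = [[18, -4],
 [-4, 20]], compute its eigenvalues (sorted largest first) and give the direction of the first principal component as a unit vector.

Step 1 — characteristic polynomial of 2×2 Sigma:
  det(Sigma - λI) = λ² - trace · λ + det = 0.
  trace = 18 + 20 = 38, det = 18·20 - (-4)² = 344.
Step 2 — discriminant:
  Δ = trace² - 4·det = 1444 - 1376 = 68.
Step 3 — eigenvalues:
  λ = (trace ± √Δ)/2 = (38 ± 8.2462)/2,
  λ_1 = 23.1231,  λ_2 = 14.8769.

Step 4 — unit eigenvector for λ_1: solve (Sigma - λ_1 I)v = 0. First row:
  (18 - 23.1231)·v_x + (-4)·v_y = 0, i.e. (-5.1231)·v_x + (-4)·v_y = 0,
  so v ∝ (b, λ_1 - a) = (-4, 5.1231); multiply by -1 so the first entry is positive: u = (4, -5.1231).
  ||u|| = √((4)² + (-5.1231)²) = √(42.2462) ≈ 6.4997,
  v_1 = u/||u|| ≈ (0.6154, -0.7882) (||v_1|| = 1).

λ_1 = 23.1231,  λ_2 = 14.8769;  v_1 ≈ (0.6154, -0.7882)


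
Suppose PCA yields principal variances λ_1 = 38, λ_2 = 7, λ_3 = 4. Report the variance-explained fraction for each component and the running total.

Step 1 — total variance = trace(Sigma) = Σ λ_i = 38 + 7 + 4 = 49.

Step 2 — fraction explained by component i = λ_i / Σ λ:
  PC1: 38/49 = 0.7755
  PC2: 7/49 = 0.1429
  PC3: 4/49 = 0.0816

Step 3 — cumulative fraction after k components = (λ_1 + ... + λ_k) / Σ λ:
  k = 1: 38/49 = 0.7755
  k = 2: (38 + 7)/49 = 45/49 = 0.9184
  k = 3: (38 + 7 + 4)/49 = 49/49 = 1

Summary (fraction, with percent):

explained: PC1 0.7755 (77.55%), PC2 0.1429 (14.29%), PC3 0.0816 (8.16%);  cumulative: 0.7755, 0.9184, 1


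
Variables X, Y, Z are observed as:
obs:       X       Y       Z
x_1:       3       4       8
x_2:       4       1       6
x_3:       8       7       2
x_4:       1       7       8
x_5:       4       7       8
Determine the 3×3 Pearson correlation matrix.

Step 1 — column means:
  mean(X) = (3 + 4 + 8 + 1 + 4) / 5 = 20/5 = 4
  mean(Y) = (4 + 1 + 7 + 7 + 7) / 5 = 26/5 = 5.2
  mean(Z) = (8 + 6 + 2 + 8 + 8) / 5 = 32/5 = 6.4

Step 2 — sample variances and covariances s[i,j] = (1/(n-1)) · Σ_k (x_{k,i} - mean_i) · (x_{k,j} - mean_j), with n-1 = 4:
  s[X,X] = ((-1)·(-1) + (0)·(0) + (4)·(4) + (-3)·(-3) + (0)·(0)) / 4 = 26/4 = 6.5
  s[X,Y] = ((-1)·(-1.2) + (0)·(-4.2) + (4)·(1.8) + (-3)·(1.8) + (0)·(1.8)) / 4 = 3/4 = 0.75
  s[X,Z] = ((-1)·(1.6) + (0)·(-0.4) + (4)·(-4.4) + (-3)·(1.6) + (0)·(1.6)) / 4 = -24/4 = -6
  s[Y,Y] = ((-1.2)·(-1.2) + (-4.2)·(-4.2) + (1.8)·(1.8) + (1.8)·(1.8) + (1.8)·(1.8)) / 4 = 28.8/4 = 7.2
  s[Y,Z] = ((-1.2)·(1.6) + (-4.2)·(-0.4) + (1.8)·(-4.4) + (1.8)·(1.6) + (1.8)·(1.6)) / 4 = -2.4/4 = -0.6
  s[Z,Z] = ((1.6)·(1.6) + (-0.4)·(-0.4) + (-4.4)·(-4.4) + (1.6)·(1.6) + (1.6)·(1.6)) / 4 = 27.2/4 = 6.8
  Sample standard deviations s_i = √(s[i,i]):
  s(X) = √(6.5) = 2.5495
  s(Y) = √(7.2) = 2.6833
  s(Z) = √(6.8) = 2.6077

Step 3 — r_{ij} = s_{ij} / (s_i · s_j):
  r[X,X] = 1 (diagonal).
  r[X,Y] = 0.75 / (2.5495 · 2.6833) = 0.75 / 6.8411 = 0.1096
  r[X,Z] = -6 / (2.5495 · 2.6077) = -6 / 6.6483 = -0.9025
  r[Y,Y] = 1 (diagonal).
  r[Y,Z] = -0.6 / (2.6833 · 2.6077) = -0.6 / 6.9971 = -0.0857
  r[Z,Z] = 1 (diagonal).

R is symmetric with unit diagonal. Assembling:

R = [[1, 0.1096, -0.9025],
 [0.1096, 1, -0.0857],
 [-0.9025, -0.0857, 1]]


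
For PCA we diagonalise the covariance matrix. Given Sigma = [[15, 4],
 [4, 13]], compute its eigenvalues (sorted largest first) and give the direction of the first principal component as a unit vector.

Step 1 — characteristic polynomial of 2×2 Sigma:
  det(Sigma - λI) = λ² - trace · λ + det = 0.
  trace = 15 + 13 = 28, det = 15·13 - (4)² = 179.
Step 2 — discriminant:
  Δ = trace² - 4·det = 784 - 716 = 68.
Step 3 — eigenvalues:
  λ = (trace ± √Δ)/2 = (28 ± 8.2462)/2,
  λ_1 = 18.1231,  λ_2 = 9.8769.

Step 4 — unit eigenvector for λ_1: solve (Sigma - λ_1 I)v = 0. First row:
  (15 - 18.1231)·v_x + (4)·v_y = 0, i.e. (-3.1231)·v_x + (4)·v_y = 0,
  so v ∝ (b, λ_1 - a) = (4, 3.1231) = u.
  ||u|| = √((4)² + (3.1231)²) = √(25.7538) ≈ 5.0748,
  v_1 = u/||u|| ≈ (0.7882, 0.6154) (||v_1|| = 1).

λ_1 = 18.1231,  λ_2 = 9.8769;  v_1 ≈ (0.7882, 0.6154)


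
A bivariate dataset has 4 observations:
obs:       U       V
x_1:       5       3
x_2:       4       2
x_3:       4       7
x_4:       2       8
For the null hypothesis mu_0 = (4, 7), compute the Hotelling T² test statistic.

Step 1 — sample mean vector:
  mean(U) = (5 + 4 + 4 + 2) / 4 = 15/4 = 3.75
  mean(V) = (3 + 2 + 7 + 8) / 4 = 20/4 = 5
  x̄ = (3.75, 5),  deviation x̄ - mu_0 = (3.75, 5) - (4, 7) = (-0.25, -2).

Step 2 — sample covariance matrix, S[i,j] = (1/(n-1)) · Σ_k (x_{k,i} - mean_i) · (x_{k,j} - mean_j), divisor n-1 = 3:
  S[U,U] = ((1.25)·(1.25) + (0.25)·(0.25) + (0.25)·(0.25) + (-1.75)·(-1.75)) / 3 = 4.75/3 = 1.5833
  S[U,V] = ((1.25)·(-2) + (0.25)·(-3) + (0.25)·(2) + (-1.75)·(3)) / 3 = -8/3 = -2.6667
  S[V,V] = ((-2)·(-2) + (-3)·(-3) + (2)·(2) + (3)·(3)) / 3 = 26/3 = 8.6667
  S = [[1.5833, -2.6667],
 [-2.6667, 8.6667]].

Step 3 — invert S. det(S) = 1.5833·8.6667 - (-2.6667)² = 6.6111.
  S^{-1} = (1/det) · [[d, -b], [-b, a]] = [[1.3109, 0.4034],
 [0.4034, 0.2395]].

Step 4 — quadratic form (x̄ - mu_0)^T · S^{-1} · (x̄ - mu_0):
  S^{-1} · (x̄ - mu_0) = (-1.1345, -0.5798),
  (x̄ - mu_0)^T · [...] = (-0.25)·(-1.1345) + (-2)·(-0.5798) = 1.4433.

Step 5 — scale by n: T² = 4 · 1.4433 = 5.7731.

T² ≈ 5.7731


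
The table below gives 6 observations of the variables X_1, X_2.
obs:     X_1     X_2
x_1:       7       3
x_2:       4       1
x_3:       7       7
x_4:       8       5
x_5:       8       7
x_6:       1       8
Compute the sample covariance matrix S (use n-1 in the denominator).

Step 1 — column means:
  mean(X_1) = (7 + 4 + 7 + 8 + 8 + 1) / 6 = 35/6 = 5.8333
  mean(X_2) = (3 + 1 + 7 + 5 + 7 + 8) / 6 = 31/6 = 5.1667

Step 2 — sample covariance S[i,j] = (1/(n-1)) · Σ_k (x_{k,i} - mean_i) · (x_{k,j} - mean_j), with n-1 = 5.
  S[X_1,X_1] = ((1.1667)·(1.1667) + (-1.8333)·(-1.8333) + (1.1667)·(1.1667) + (2.1667)·(2.1667) + (2.1667)·(2.1667) + (-4.8333)·(-4.8333)) / 5 = 38.8333/5 = 7.7667
  S[X_1,X_2] = ((1.1667)·(-2.1667) + (-1.8333)·(-4.1667) + (1.1667)·(1.8333) + (2.1667)·(-0.1667) + (2.1667)·(1.8333) + (-4.8333)·(2.8333)) / 5 = -2.8333/5 = -0.5667
  S[X_2,X_2] = ((-2.1667)·(-2.1667) + (-4.1667)·(-4.1667) + (1.8333)·(1.8333) + (-0.1667)·(-0.1667) + (1.8333)·(1.8333) + (2.8333)·(2.8333)) / 5 = 36.8333/5 = 7.3667

S is symmetric (S[j,i] = S[i,j]). Assembling:

S = [[7.7667, -0.5667],
 [-0.5667, 7.3667]]


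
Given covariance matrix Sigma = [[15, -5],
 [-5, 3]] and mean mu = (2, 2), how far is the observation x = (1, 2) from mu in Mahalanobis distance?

Step 1 — centre the observation: (x - mu) = (-1, 0).

Step 2 — invert Sigma. det(Sigma) = 15·3 - (-5)² = 20.
  Sigma^{-1} = (1/det) · [[d, -b], [-b, a]] = [[0.15, 0.25],
 [0.25, 0.75]].

Step 3 — form the quadratic (x - mu)^T · Sigma^{-1} · (x - mu):
  Sigma^{-1} · (x - mu) = (-0.15, -0.25).
  (x - mu)^T · [Sigma^{-1} · (x - mu)] = (-1)·(-0.15) + (0)·(-0.25) = 0.15.

Step 4 — take square root: d = √(0.15) ≈ 0.3873.

d(x, mu) = √(0.15) ≈ 0.3873


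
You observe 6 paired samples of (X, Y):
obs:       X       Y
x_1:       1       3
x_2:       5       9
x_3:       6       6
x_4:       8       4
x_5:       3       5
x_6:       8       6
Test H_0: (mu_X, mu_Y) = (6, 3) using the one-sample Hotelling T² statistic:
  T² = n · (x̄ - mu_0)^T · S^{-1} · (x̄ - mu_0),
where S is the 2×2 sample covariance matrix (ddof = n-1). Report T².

Step 1 — sample mean vector:
  mean(X) = (1 + 5 + 6 + 8 + 3 + 8) / 6 = 31/6 = 5.1667
  mean(Y) = (3 + 9 + 6 + 4 + 5 + 6) / 6 = 33/6 = 5.5
  x̄ = (5.1667, 5.5),  deviation x̄ - mu_0 = (5.1667, 5.5) - (6, 3) = (-0.8333, 2.5).

Step 2 — sample covariance matrix, S[i,j] = (1/(n-1)) · Σ_k (x_{k,i} - mean_i) · (x_{k,j} - mean_j), divisor n-1 = 5:
  S[X,X] = ((-4.1667)·(-4.1667) + (-0.1667)·(-0.1667) + (0.8333)·(0.8333) + (2.8333)·(2.8333) + (-2.1667)·(-2.1667) + (2.8333)·(2.8333)) / 5 = 38.8333/5 = 7.7667
  S[X,Y] = ((-4.1667)·(-2.5) + (-0.1667)·(3.5) + (0.8333)·(0.5) + (2.8333)·(-1.5) + (-2.1667)·(-0.5) + (2.8333)·(0.5)) / 5 = 8.5/5 = 1.7
  S[Y,Y] = ((-2.5)·(-2.5) + (3.5)·(3.5) + (0.5)·(0.5) + (-1.5)·(-1.5) + (-0.5)·(-0.5) + (0.5)·(0.5)) / 5 = 21.5/5 = 4.3
  S = [[7.7667, 1.7],
 [1.7, 4.3]].

Step 3 — invert S. det(S) = 7.7667·4.3 - (1.7)² = 30.5067.
  S^{-1} = (1/det) · [[d, -b], [-b, a]] = [[0.141, -0.0557],
 [-0.0557, 0.2546]].

Step 4 — quadratic form (x̄ - mu_0)^T · S^{-1} · (x̄ - mu_0):
  S^{-1} · (x̄ - mu_0) = (-0.2568, 0.6829),
  (x̄ - mu_0)^T · [...] = (-0.8333)·(-0.2568) + (2.5)·(0.6829) = 1.9213.

Step 5 — scale by n: T² = 6 · 1.9213 = 11.5275.

T² ≈ 11.5275


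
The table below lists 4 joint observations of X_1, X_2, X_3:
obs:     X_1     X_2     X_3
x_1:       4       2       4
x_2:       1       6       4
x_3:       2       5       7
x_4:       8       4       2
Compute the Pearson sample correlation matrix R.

Step 1 — column means:
  mean(X_1) = (4 + 1 + 2 + 8) / 4 = 15/4 = 3.75
  mean(X_2) = (2 + 6 + 5 + 4) / 4 = 17/4 = 4.25
  mean(X_3) = (4 + 4 + 7 + 2) / 4 = 17/4 = 4.25

Step 2 — sample variances and covariances s[i,j] = (1/(n-1)) · Σ_k (x_{k,i} - mean_i) · (x_{k,j} - mean_j), with n-1 = 3:
  s[X_1,X_1] = ((0.25)·(0.25) + (-2.75)·(-2.75) + (-1.75)·(-1.75) + (4.25)·(4.25)) / 3 = 28.75/3 = 9.5833
  s[X_1,X_2] = ((0.25)·(-2.25) + (-2.75)·(1.75) + (-1.75)·(0.75) + (4.25)·(-0.25)) / 3 = -7.75/3 = -2.5833
  s[X_1,X_3] = ((0.25)·(-0.25) + (-2.75)·(-0.25) + (-1.75)·(2.75) + (4.25)·(-2.25)) / 3 = -13.75/3 = -4.5833
  s[X_2,X_2] = ((-2.25)·(-2.25) + (1.75)·(1.75) + (0.75)·(0.75) + (-0.25)·(-0.25)) / 3 = 8.75/3 = 2.9167
  s[X_2,X_3] = ((-2.25)·(-0.25) + (1.75)·(-0.25) + (0.75)·(2.75) + (-0.25)·(-2.25)) / 3 = 2.75/3 = 0.9167
  s[X_3,X_3] = ((-0.25)·(-0.25) + (-0.25)·(-0.25) + (2.75)·(2.75) + (-2.25)·(-2.25)) / 3 = 12.75/3 = 4.25
  Sample standard deviations s_i = √(s[i,i]):
  s(X_1) = √(9.5833) = 3.0957
  s(X_2) = √(2.9167) = 1.7078
  s(X_3) = √(4.25) = 2.0616

Step 3 — r_{ij} = s_{ij} / (s_i · s_j):
  r[X_1,X_1] = 1 (diagonal).
  r[X_1,X_2] = -2.5833 / (3.0957 · 1.7078) = -2.5833 / 5.2869 = -0.4886
  r[X_1,X_3] = -4.5833 / (3.0957 · 2.0616) = -4.5833 / 6.3819 = -0.7182
  r[X_2,X_2] = 1 (diagonal).
  r[X_2,X_3] = 0.9167 / (1.7078 · 2.0616) = 0.9167 / 3.5208 = 0.2604
  r[X_3,X_3] = 1 (diagonal).

R is symmetric with unit diagonal. Assembling:

R = [[1, -0.4886, -0.7182],
 [-0.4886, 1, 0.2604],
 [-0.7182, 0.2604, 1]]


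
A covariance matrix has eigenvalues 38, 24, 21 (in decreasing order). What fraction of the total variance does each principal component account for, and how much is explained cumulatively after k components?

Step 1 — total variance = trace(Sigma) = Σ λ_i = 38 + 24 + 21 = 83.

Step 2 — fraction explained by component i = λ_i / Σ λ:
  PC1: 38/83 = 0.4578
  PC2: 24/83 = 0.2892
  PC3: 21/83 = 0.253

Step 3 — cumulative fraction after k components = (λ_1 + ... + λ_k) / Σ λ:
  k = 1: 38/83 = 0.4578
  k = 2: (38 + 24)/83 = 62/83 = 0.747
  k = 3: (38 + 24 + 21)/83 = 83/83 = 1

Summary (fraction, with percent):

explained: PC1 0.4578 (45.78%), PC2 0.2892 (28.92%), PC3 0.253 (25.3%);  cumulative: 0.4578, 0.747, 1


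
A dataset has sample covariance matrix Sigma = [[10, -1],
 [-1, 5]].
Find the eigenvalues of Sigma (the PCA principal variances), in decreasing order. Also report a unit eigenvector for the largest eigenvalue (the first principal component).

Step 1 — characteristic polynomial of 2×2 Sigma:
  det(Sigma - λI) = λ² - trace · λ + det = 0.
  trace = 10 + 5 = 15, det = 10·5 - (-1)² = 49.
Step 2 — discriminant:
  Δ = trace² - 4·det = 225 - 196 = 29.
Step 3 — eigenvalues:
  λ = (trace ± √Δ)/2 = (15 ± 5.3852)/2,
  λ_1 = 10.1926,  λ_2 = 4.8074.

Step 4 — unit eigenvector for λ_1: solve (Sigma - λ_1 I)v = 0. First row:
  (10 - 10.1926)·v_x + (-1)·v_y = 0, i.e. (-0.1926)·v_x + (-1)·v_y = 0,
  so v ∝ (b, λ_1 - a) = (-1, 0.1926); multiply by -1 so the first entry is positive: u = (1, -0.1926).
  ||u|| = √((1)² + (-0.1926)²) = √(1.0371) ≈ 1.0184,
  v_1 = u/||u|| ≈ (0.982, -0.1891) (||v_1|| = 1).

λ_1 = 10.1926,  λ_2 = 4.8074;  v_1 ≈ (0.982, -0.1891)


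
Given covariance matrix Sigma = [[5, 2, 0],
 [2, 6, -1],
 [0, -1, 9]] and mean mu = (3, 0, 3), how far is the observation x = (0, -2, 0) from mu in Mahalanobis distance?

Step 1 — centre the observation: (x - mu) = (-3, -2, -3).

Step 2 — invert Sigma (cofactor / det for 3×3, or solve directly):
  Sigma^{-1} = [[0.2314, -0.0786, -0.0087],
 [-0.0786, 0.1965, 0.0218],
 [-0.0087, 0.0218, 0.1135]].

Step 3 — form the quadratic (x - mu)^T · Sigma^{-1} · (x - mu):
  Sigma^{-1} · (x - mu) = (-0.5109, -0.2227, -0.3581).
  (x - mu)^T · [Sigma^{-1} · (x - mu)] = (-3)·(-0.5109) + (-2)·(-0.2227) + (-3)·(-0.3581) = 3.0524.

Step 4 — take square root: d = √(3.0524) ≈ 1.7471.

d(x, mu) = √(3.0524) ≈ 1.7471


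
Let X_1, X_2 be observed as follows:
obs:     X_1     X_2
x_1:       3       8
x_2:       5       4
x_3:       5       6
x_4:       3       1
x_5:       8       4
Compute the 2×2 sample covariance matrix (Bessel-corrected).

Step 1 — column means:
  mean(X_1) = (3 + 5 + 5 + 3 + 8) / 5 = 24/5 = 4.8
  mean(X_2) = (8 + 4 + 6 + 1 + 4) / 5 = 23/5 = 4.6

Step 2 — sample covariance S[i,j] = (1/(n-1)) · Σ_k (x_{k,i} - mean_i) · (x_{k,j} - mean_j), with n-1 = 4.
  S[X_1,X_1] = ((-1.8)·(-1.8) + (0.2)·(0.2) + (0.2)·(0.2) + (-1.8)·(-1.8) + (3.2)·(3.2)) / 4 = 16.8/4 = 4.2
  S[X_1,X_2] = ((-1.8)·(3.4) + (0.2)·(-0.6) + (0.2)·(1.4) + (-1.8)·(-3.6) + (3.2)·(-0.6)) / 4 = -1.4/4 = -0.35
  S[X_2,X_2] = ((3.4)·(3.4) + (-0.6)·(-0.6) + (1.4)·(1.4) + (-3.6)·(-3.6) + (-0.6)·(-0.6)) / 4 = 27.2/4 = 6.8

S is symmetric (S[j,i] = S[i,j]). Assembling:

S = [[4.2, -0.35],
 [-0.35, 6.8]]


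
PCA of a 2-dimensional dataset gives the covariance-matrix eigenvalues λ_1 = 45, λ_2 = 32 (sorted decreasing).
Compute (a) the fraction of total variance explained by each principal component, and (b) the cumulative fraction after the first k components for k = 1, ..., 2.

Step 1 — total variance = trace(Sigma) = Σ λ_i = 45 + 32 = 77.

Step 2 — fraction explained by component i = λ_i / Σ λ:
  PC1: 45/77 = 0.5844
  PC2: 32/77 = 0.4156

Step 3 — cumulative fraction after k components = (λ_1 + ... + λ_k) / Σ λ:
  k = 1: 45/77 = 0.5844
  k = 2: (45 + 32)/77 = 77/77 = 1

Summary (fraction, with percent):

explained: PC1 0.5844 (58.44%), PC2 0.4156 (41.56%);  cumulative: 0.5844, 1
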